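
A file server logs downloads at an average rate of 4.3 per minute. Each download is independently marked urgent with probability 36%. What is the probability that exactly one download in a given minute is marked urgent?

Thinning: the downloads that are marked urgent themselves form a Poisson process with rate 0.36 × 4.3 = 1.548 per minute.
So μ = 1.548.
P(N = 1) = e^(−1.548) · 1.548^1/1! ≈ 0.3292.

0.3292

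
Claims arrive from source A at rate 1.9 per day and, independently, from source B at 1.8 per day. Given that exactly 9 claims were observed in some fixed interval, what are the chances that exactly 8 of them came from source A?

0.0212

Given the total, each event is independently from source A with probability p = λ_A/(λ_A+λ_B) = 1.9/3.7 ≈ 0.5135.
So K ~ Binomial(9, 1.9/3.7): P(K = 8) = C(9,8) · (1.9/3.7)^8 · (1.8/3.7)^1 ≈ 0.0212.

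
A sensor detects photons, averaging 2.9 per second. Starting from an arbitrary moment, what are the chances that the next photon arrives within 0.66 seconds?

0.8525

Inter-arrival times are exponential with rate λ = 2.9 per second.
P(T ≤ 0.66) = 1 − e^(−λt) = 1 − e^(−2.9 × 0.66) = 1 − e^(−1.914) ≈ 0.8525.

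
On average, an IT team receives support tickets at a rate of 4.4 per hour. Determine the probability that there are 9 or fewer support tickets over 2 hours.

0.6137

Over the interval, μ = 4.4 × 2 = 8.8 (2 hours).
P(N ≤ 9) = Σ_{j=0}^{9} e^(−μ) μ^j/j! ≈ 0.6137.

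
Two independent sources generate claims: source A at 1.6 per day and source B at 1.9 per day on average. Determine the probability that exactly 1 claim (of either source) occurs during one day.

Independent Poisson processes superpose: combined rate λ = 1.6 + 1.9 = 3.5 per day.
So μ = 3.5.
P(N = 1) = e^(−3.5) · 3.5^1/1! ≈ 0.1057.

0.1057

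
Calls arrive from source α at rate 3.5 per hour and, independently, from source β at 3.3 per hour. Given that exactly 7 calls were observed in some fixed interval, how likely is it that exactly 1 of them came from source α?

Given the total, each event is independently from source α with probability p = λ_α/(λ_α+λ_β) = 3.5/6.8 ≈ 0.5147.
So K ~ Binomial(7, 3.5/6.8): P(K = 1) = C(7,1) · (3.5/6.8)^1 · (3.3/6.8)^6 ≈ 0.0471.

0.0471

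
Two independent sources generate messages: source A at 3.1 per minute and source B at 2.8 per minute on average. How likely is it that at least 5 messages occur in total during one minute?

0.7013

Independent Poisson processes superpose: combined rate λ = 3.1 + 2.8 = 5.9 per minute.
So μ = 5.9.
P(N ≥ 5) = 1 − P(N ≤ 4) ≈ 0.7013.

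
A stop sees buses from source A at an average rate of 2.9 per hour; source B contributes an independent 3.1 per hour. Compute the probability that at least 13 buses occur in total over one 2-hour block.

0.4240

Independent Poisson processes superpose: combined rate λ = 2.9 + 3.1 = 6 per hour.
Over the interval, μ = 6 × 2 = 12 (a 2-hour block = 2 hours).
P(N ≥ 13) = 1 − P(N ≤ 12) ≈ 0.4240.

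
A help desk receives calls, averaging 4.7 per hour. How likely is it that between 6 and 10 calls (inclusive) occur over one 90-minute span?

Over the interval, μ = 4.7 × 1.5 = 7.05 (a 90-minute span = 1.5 hours).
P(6 ≤ N ≤ 10) = Σ_{j=6}^{10} e^(−7.05) · 7.05^j/j! ≈ 0.6035.

0.6035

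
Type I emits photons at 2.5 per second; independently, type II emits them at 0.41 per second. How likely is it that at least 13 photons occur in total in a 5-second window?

0.6934

Independent Poisson processes superpose: combined rate λ = 2.5 + 0.41 = 2.91 per second.
Over the interval, μ = 2.91 × 5 = 14.55 (a 5-second window = 5 seconds).
P(N ≥ 13) = 1 − P(N ≤ 12) ≈ 0.6934.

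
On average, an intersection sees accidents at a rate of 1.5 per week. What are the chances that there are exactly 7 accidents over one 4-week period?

0.1377

Over the interval, μ = 1.5 × 4 = 6 (a 4-week period = 4 weeks).
P(N = 7) = e^(−μ) μ^7/7! = e^(−6) · 6^7/5040 ≈ 0.1377.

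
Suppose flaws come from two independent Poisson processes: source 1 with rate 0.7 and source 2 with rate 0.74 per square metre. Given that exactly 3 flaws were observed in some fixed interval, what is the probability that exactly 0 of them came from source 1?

0.1357

Given the total, each event is independently from source 1 with probability p = λ_1/(λ_1+λ_2) = 0.7/1.44 ≈ 0.4861.
So K ~ Binomial(3, 0.7/1.44): P(K = 0) = C(3,0) · (0.7/1.44)^0 · (0.74/1.44)^3 ≈ 0.1357.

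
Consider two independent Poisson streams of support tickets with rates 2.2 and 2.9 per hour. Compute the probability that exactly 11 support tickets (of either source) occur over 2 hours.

Independent Poisson processes superpose: combined rate λ = 2.2 + 2.9 = 5.1 per hour.
Over the interval, μ = 5.1 × 2 = 10.2 (2 hours).
P(N = 11) = e^(−10.2) · 10.2^11/11! ≈ 0.1158.

0.1158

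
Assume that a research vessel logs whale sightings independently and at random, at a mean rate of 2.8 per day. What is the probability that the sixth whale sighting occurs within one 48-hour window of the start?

Over the interval, μ = 2.8 × 2 = 5.6 (a 48-hour window = 2 days).
The sixth arrival falls in the interval iff at least 6 events occur there: P(S_6 ≤ t) = P(N ≥ 6) = 1 − P(N ≤ 5) ≈ 0.4881.

0.4881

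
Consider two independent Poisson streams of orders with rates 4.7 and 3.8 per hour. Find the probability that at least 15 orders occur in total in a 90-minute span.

0.2996

Independent Poisson processes superpose: combined rate λ = 4.7 + 3.8 = 8.5 per hour.
Over the interval, μ = 8.5 × 1.5 = 12.75 (a 90-minute span = 1.5 hours).
P(N ≥ 15) = 1 − P(N ≤ 14) ≈ 0.2996.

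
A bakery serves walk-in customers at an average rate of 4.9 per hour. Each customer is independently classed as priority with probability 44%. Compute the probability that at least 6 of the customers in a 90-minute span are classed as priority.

0.1093

Thinning: the customers that are classed as priority themselves form a Poisson process with rate 0.44 × 4.9 = 2.156 per hour.
Over the interval, μ = 2.156 × 1.5 = 3.234 (a 90-minute span = 1.5 hours).
P(N ≥ 6) = 1 − P(N ≤ 5) ≈ 0.1093.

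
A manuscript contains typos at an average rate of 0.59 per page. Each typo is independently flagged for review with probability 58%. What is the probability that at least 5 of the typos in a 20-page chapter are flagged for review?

0.8123

Thinning: the typos that are flagged for review themselves form a Poisson process with rate 0.58 × 0.59 = 0.3422 per page.
Over the interval, μ = 0.3422 × 20 = 6.844 (a 20-page chapter = 20 pages).
P(N ≥ 5) = 1 − P(N ≤ 4) ≈ 0.8123.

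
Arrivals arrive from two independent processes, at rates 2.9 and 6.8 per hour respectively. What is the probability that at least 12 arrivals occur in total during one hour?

Independent Poisson processes superpose: combined rate λ = 2.9 + 6.8 = 9.7 per hour.
So μ = 9.7.
P(N ≥ 12) = 1 − P(N ≤ 11) ≈ 0.2697.

0.2697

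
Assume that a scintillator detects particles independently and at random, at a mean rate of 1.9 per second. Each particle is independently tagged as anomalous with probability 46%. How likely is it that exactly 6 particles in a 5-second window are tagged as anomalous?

0.1224

Thinning: the particles that are tagged as anomalous themselves form a Poisson process with rate 0.46 × 1.9 = 0.874 per second.
Over the interval, μ = 0.874 × 5 = 4.37 (a 5-second window = 5 seconds).
P(N = 6) = e^(−4.37) · 4.37^6/6! ≈ 0.1224.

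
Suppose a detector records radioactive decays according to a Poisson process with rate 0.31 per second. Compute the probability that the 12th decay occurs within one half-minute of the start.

0.2270

Over the interval, μ = 0.31 × 30 = 9.3 (a half-minute = 30 seconds).
The 12th arrival falls in the interval iff at least 12 events occur there: P(S_12 ≤ t) = P(N ≥ 12) = 1 − P(N ≤ 11) ≈ 0.2270.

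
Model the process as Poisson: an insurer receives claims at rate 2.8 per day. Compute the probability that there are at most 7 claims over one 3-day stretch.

0.3987

Over the interval, μ = 2.8 × 3 = 8.4 (a 3-day stretch = 3 days).
P(N ≤ 7) = Σ_{j=0}^{7} e^(−μ) μ^j/j! ≈ 0.3987.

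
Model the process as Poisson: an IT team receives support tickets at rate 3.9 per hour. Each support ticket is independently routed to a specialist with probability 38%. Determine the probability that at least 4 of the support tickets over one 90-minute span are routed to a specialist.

0.1852

Thinning: the support tickets that are routed to a specialist themselves form a Poisson process with rate 0.38 × 3.9 = 1.482 per hour.
Over the interval, μ = 1.482 × 1.5 = 2.223 (a 90-minute span = 1.5 hours).
P(N ≥ 4) = 1 − P(N ≤ 3) ≈ 0.1852.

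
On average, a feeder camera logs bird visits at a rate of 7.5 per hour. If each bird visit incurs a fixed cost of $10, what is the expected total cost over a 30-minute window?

$37.5

E[N] = 7.5 × 0.5 = 3.75 (a 30-minute window = 0.5 hours); E[cost] = 3.75 × $10 = $37.5.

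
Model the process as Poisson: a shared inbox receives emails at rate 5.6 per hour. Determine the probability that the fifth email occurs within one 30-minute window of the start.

Over the interval, μ = 5.6 × 0.5 = 2.8 (a 30-minute window = 0.5 hours).
The fifth arrival falls in the interval iff at least 5 events occur there: P(S_5 ≤ t) = P(N ≥ 5) = 1 − P(N ≤ 4) ≈ 0.1523.

0.1523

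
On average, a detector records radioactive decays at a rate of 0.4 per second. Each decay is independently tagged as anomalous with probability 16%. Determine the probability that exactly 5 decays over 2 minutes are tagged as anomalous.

Thinning: the decays that are tagged as anomalous themselves form a Poisson process with rate 0.16 × 0.4 = 0.064 per second.
Over the interval, μ = 0.064 × 120 = 7.68 (2 minutes = 120 seconds).
P(N = 5) = e^(−7.68) · 7.68^5/5! ≈ 0.1029.

0.1029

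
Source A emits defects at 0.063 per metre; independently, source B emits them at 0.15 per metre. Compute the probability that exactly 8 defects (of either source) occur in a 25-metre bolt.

0.0781

Independent Poisson processes superpose: combined rate λ = 0.063 + 0.15 = 0.213 per metre.
Over the interval, μ = 0.213 × 25 = 5.325 (a 25-metre bolt = 25 metres).
P(N = 8) = e^(−5.325) · 5.325^8/8! ≈ 0.0781.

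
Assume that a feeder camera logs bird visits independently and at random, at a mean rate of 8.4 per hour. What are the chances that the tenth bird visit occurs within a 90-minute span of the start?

0.8061

Over the interval, μ = 8.4 × 1.5 = 12.6 (a 90-minute span = 1.5 hours).
The tenth arrival falls in the interval iff at least 10 events occur there: P(S_10 ≤ t) = P(N ≥ 10) = 1 − P(N ≤ 9) ≈ 0.8061.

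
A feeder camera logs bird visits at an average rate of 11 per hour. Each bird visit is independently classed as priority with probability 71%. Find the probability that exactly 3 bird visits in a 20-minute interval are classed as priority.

Thinning: the bird visits that are classed as priority themselves form a Poisson process with rate 0.71 × 11 = 7.81 per hour.
Over the interval, μ = 7.81 × 1/3 ≈ 2.60333 (a 20-minute interval = 1/3 hours).
P(N = 3) = e^(−2.60333) · 2.60333^3/3! ≈ 0.2177.

0.2177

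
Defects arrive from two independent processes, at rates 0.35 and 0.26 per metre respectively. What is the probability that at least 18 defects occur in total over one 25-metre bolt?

0.2727

Independent Poisson processes superpose: combined rate λ = 0.35 + 0.26 = 0.61 per metre.
Over the interval, μ = 0.61 × 25 = 15.25 (a 25-metre bolt = 25 metres).
P(N ≥ 18) = 1 − P(N ≤ 17) ≈ 0.2727.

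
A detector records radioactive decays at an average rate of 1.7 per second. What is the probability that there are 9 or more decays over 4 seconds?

0.2452

Over the interval, μ = 1.7 × 4 = 6.8 (4 seconds).
P(N ≥ 9) = 1 − P(N ≤ 8) = 1 − Σ_{j=0}^{8} e^(−μ) μ^j/j! ≈ 0.2452.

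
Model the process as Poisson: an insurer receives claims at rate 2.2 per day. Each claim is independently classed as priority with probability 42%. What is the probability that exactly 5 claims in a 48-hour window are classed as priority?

0.0283

Thinning: the claims that are classed as priority themselves form a Poisson process with rate 0.42 × 2.2 = 0.924 per day.
Over the interval, μ = 0.924 × 2 = 1.848 (a 48-hour window = 2 days).
P(N = 5) = e^(−1.848) · 1.848^5/5! ≈ 0.0283.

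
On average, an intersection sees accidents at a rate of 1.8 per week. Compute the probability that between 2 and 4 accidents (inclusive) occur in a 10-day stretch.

Over the interval, μ = 1.8 × 10/7 ≈ 2.57143 (a 10-day stretch = 10/7 weeks).
P(2 ≤ N ≤ 4) = Σ_{j=2}^{4} e^(−2.57143) · 2.57143^j/j! ≈ 0.6085.

0.6085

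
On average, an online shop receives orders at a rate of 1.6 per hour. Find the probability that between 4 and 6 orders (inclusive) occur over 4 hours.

0.4234

Over the interval, μ = 1.6 × 4 = 6.4 (4 hours).
P(4 ≤ N ≤ 6) = Σ_{j=4}^{6} e^(−6.4) · 6.4^j/j! ≈ 0.4234.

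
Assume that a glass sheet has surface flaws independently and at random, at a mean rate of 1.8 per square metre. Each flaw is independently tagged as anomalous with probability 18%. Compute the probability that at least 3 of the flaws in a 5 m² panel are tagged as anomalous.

0.2218

Thinning: the flaws that are tagged as anomalous themselves form a Poisson process with rate 0.18 × 1.8 = 0.324 per square metre.
Over the interval, μ = 0.324 × 5 = 1.62 (a 5 m² panel = 5 square metres).
P(N ≥ 3) = 1 − P(N ≤ 2) ≈ 0.2218.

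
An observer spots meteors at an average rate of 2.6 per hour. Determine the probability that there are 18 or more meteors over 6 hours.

Over the interval, μ = 2.6 × 6 = 15.6 (6 hours).
P(N ≥ 18) = 1 − P(N ≤ 17) = 1 − Σ_{j=0}^{17} e^(−μ) μ^j/j! ≈ 0.3038.

0.3038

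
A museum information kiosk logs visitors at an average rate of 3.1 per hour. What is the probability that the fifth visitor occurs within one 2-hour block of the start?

0.7408

Over the interval, μ = 3.1 × 2 = 6.2 (a 2-hour block = 2 hours).
The fifth arrival falls in the interval iff at least 5 events occur there: P(S_5 ≤ t) = P(N ≥ 5) = 1 − P(N ≤ 4) ≈ 0.7408.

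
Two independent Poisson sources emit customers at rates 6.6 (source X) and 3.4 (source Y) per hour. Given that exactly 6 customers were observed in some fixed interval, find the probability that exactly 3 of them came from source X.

0.2260

Given the total, each event is independently from source X with probability p = λ_X/(λ_X+λ_Y) = 6.6/10 = 0.6600.
So K ~ Binomial(6, 6.6/10): P(K = 3) = C(6,3) · (6.6/10)^3 · (3.4/10)^3 ≈ 0.2260.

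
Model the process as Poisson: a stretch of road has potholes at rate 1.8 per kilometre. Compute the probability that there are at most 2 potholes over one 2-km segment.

Over the interval, μ = 1.8 × 2 = 3.6 (a 2-km segment = 2 kilometres).
P(N ≤ 2) = Σ_{j=0}^{2} e^(−μ) μ^j/j! ≈ 0.3027.

0.3027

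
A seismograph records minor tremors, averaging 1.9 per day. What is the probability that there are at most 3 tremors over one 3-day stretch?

Over the interval, μ = 1.9 × 3 = 5.7 (a 3-day stretch = 3 days).
P(N ≤ 3) = Σ_{j=0}^{3} e^(−μ) μ^j/j! ≈ 0.1800.

0.1800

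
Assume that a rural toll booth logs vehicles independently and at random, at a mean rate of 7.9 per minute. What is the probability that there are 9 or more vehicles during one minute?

With mean μ = 7.9 per minute,
P(N ≥ 9) = 1 − P(N ≤ 8) = 1 − Σ_{j=0}^{8} e^(−μ) μ^j/j! ≈ 0.3935.

0.3935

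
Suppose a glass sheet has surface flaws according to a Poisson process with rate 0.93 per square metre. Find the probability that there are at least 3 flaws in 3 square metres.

0.5282

Over the interval, μ = 0.93 × 3 = 2.79 (3 square metres).
P(N ≥ 3) = 1 − P(N ≤ 2) = 1 − Σ_{j=0}^{2} e^(−μ) μ^j/j! ≈ 0.5282.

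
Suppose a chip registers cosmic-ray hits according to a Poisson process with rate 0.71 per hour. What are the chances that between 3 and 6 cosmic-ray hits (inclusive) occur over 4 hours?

0.5140

Over the interval, μ = 0.71 × 4 = 2.84 (4 hours).
P(3 ≤ N ≤ 6) = Σ_{j=3}^{6} e^(−2.84) · 2.84^j/j! ≈ 0.5140.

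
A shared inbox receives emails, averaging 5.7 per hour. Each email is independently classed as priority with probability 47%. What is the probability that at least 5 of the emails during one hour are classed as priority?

Thinning: the emails that are classed as priority themselves form a Poisson process with rate 0.47 × 5.7 = 2.679 per hour.
So μ = 2.679.
P(N ≥ 5) = 1 − P(N ≤ 4) ≈ 0.1340.

0.1340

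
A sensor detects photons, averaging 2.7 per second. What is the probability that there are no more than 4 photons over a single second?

0.8629

With mean μ = 2.7 per second,
P(N ≤ 4) = Σ_{j=0}^{4} e^(−μ) μ^j/j! ≈ 0.8629.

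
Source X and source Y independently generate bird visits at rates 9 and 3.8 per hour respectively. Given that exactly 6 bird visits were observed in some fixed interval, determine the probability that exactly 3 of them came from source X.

0.1819

Given the total, each event is independently from source X with probability p = λ_X/(λ_X+λ_Y) = 9/12.8 ≈ 0.7031.
So K ~ Binomial(6, 9/12.8): P(K = 3) = C(6,3) · (9/12.8)^3 · (3.8/12.8)^3 ≈ 0.1819.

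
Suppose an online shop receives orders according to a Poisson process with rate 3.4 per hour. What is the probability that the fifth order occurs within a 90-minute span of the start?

0.5769

Over the interval, μ = 3.4 × 1.5 = 5.1 (a 90-minute span = 1.5 hours).
The fifth arrival falls in the interval iff at least 5 events occur there: P(S_5 ≤ t) = P(N ≥ 5) = 1 − P(N ≤ 4) ≈ 0.5769.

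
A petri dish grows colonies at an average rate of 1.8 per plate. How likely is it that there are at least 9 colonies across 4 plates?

Over the interval, μ = 1.8 × 4 = 7.2 (4 plates).
P(N ≥ 9) = 1 − P(N ≤ 8) = 1 − Σ_{j=0}^{8} e^(−μ) μ^j/j! ≈ 0.2973.

0.2973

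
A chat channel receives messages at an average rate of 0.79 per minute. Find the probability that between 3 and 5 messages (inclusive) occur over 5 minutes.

Over the interval, μ = 0.79 × 5 = 3.95 (5 minutes).
P(3 ≤ N ≤ 5) = Σ_{j=3}^{5} e^(−3.95) · 3.95^j/j! ≈ 0.5474.

0.5474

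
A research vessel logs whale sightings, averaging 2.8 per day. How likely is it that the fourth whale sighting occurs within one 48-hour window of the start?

0.8094

Over the interval, μ = 2.8 × 2 = 5.6 (a 48-hour window = 2 days).
The fourth arrival falls in the interval iff at least 4 events occur there: P(S_4 ≤ t) = P(N ≥ 4) = 1 − P(N ≤ 3) ≈ 0.8094.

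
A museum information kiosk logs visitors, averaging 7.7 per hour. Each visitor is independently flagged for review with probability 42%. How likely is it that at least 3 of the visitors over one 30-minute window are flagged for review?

Thinning: the visitors that are flagged for review themselves form a Poisson process with rate 0.42 × 7.7 = 3.234 per hour.
Over the interval, μ = 3.234 × 0.5 = 1.617 (a 30-minute window = 0.5 hours).
P(N ≥ 3) = 1 − P(N ≤ 2) ≈ 0.2210.

0.2210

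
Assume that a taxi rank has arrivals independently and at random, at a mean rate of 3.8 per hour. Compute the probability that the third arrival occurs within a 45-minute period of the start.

0.5424

Over the interval, μ = 3.8 × 0.75 = 2.85 (a 45-minute period = 0.75 hours).
The third arrival falls in the interval iff at least 3 events occur there: P(S_3 ≤ t) = P(N ≥ 3) = 1 − P(N ≤ 2) ≈ 0.5424.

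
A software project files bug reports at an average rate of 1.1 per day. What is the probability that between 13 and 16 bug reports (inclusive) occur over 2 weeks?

0.3895

Over the interval, μ = 1.1 × 14 = 15.4 (2 weeks = 14 days).
P(13 ≤ N ≤ 16) = Σ_{j=13}^{16} e^(−15.4) · 15.4^j/j! ≈ 0.3895.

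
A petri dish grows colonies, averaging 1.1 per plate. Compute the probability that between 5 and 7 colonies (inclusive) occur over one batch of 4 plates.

0.3702

Over the interval, μ = 1.1 × 4 = 4.4 (a batch of 4 plates = 4 plates).
P(5 ≤ N ≤ 7) = Σ_{j=5}^{7} e^(−4.4) · 4.4^j/j! ≈ 0.3702.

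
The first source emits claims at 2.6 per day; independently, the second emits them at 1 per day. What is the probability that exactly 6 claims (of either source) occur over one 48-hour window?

0.1445

Independent Poisson processes superpose: combined rate λ = 2.6 + 1 = 3.6 per day.
Over the interval, μ = 3.6 × 2 = 7.2 (a 48-hour window = 2 days).
P(N = 6) = e^(−7.2) · 7.2^6/6! ≈ 0.1445.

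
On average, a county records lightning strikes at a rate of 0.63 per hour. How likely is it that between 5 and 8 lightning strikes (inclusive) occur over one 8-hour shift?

Over the interval, μ = 0.63 × 8 = 5.04 (an 8-hour shift = 8 hours).
P(5 ≤ N ≤ 8) = Σ_{j=5}^{8} e^(−5.04) · 5.04^j/j! ≈ 0.4958.

0.4958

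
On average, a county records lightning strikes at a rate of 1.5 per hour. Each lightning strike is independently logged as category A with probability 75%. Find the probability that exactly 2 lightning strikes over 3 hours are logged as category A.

0.1949

Thinning: the lightning strikes that are logged as category A themselves form a Poisson process with rate 0.75 × 1.5 = 1.125 per hour.
Over the interval, μ = 1.125 × 3 = 3.375 (3 hours).
P(N = 2) = e^(−3.375) · 3.375^2/2! ≈ 0.1949.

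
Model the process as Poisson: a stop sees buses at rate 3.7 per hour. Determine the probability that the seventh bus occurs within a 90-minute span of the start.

0.3218

Over the interval, μ = 3.7 × 1.5 = 5.55 (a 90-minute span = 1.5 hours).
The seventh arrival falls in the interval iff at least 7 events occur there: P(S_7 ≤ t) = P(N ≥ 7) = 1 − P(N ≤ 6) ≈ 0.3218.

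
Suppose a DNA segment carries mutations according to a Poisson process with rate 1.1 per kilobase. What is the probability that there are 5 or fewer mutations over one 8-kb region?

Over the interval, μ = 1.1 × 8 = 8.8 (an 8-kb region = 8 kilobases).
P(N ≤ 5) = Σ_{j=0}^{5} e^(−μ) μ^j/j! ≈ 0.1284.

0.1284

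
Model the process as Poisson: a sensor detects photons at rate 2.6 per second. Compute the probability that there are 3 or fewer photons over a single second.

0.7360

With mean μ = 2.6 per second,
P(N ≤ 3) = Σ_{j=0}^{3} e^(−μ) μ^j/j! ≈ 0.7360.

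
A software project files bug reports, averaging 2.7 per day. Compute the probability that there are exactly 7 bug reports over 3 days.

0.1378

Over the interval, μ = 2.7 × 3 = 8.1 (3 days).
P(N = 7) = e^(−μ) μ^7/7! = e^(−8.1) · 8.1^7/5040 ≈ 0.1378.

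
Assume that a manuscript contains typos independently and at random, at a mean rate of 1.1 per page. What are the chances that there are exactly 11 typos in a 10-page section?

0.1194

Over the interval, μ = 1.1 × 10 = 11 (a 10-page section = 10 pages).
P(N = 11) = e^(−μ) μ^11/11! = e^(−11) · 11^11/39916800 ≈ 0.1194.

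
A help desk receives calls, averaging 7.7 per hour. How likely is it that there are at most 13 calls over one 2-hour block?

0.3260

Over the interval, μ = 7.7 × 2 = 15.4 (a 2-hour block = 2 hours).
P(N ≤ 13) = Σ_{j=0}^{13} e^(−μ) μ^j/j! ≈ 0.3260.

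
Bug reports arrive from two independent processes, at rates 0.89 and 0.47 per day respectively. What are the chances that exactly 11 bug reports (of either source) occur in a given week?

0.1070

Independent Poisson processes superpose: combined rate λ = 0.89 + 0.47 = 1.36 per day.
Over the interval, μ = 1.36 × 7 = 9.52 (a week = 7 days).
P(N = 11) = e^(−9.52) · 9.52^11/11! ≈ 0.1070.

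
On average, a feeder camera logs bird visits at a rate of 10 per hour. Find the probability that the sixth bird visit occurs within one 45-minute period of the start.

0.7586

Over the interval, μ = 10 × 0.75 = 7.5 (a 45-minute period = 0.75 hours).
The sixth arrival falls in the interval iff at least 6 events occur there: P(S_6 ≤ t) = P(N ≥ 6) = 1 − P(N ≤ 5) ≈ 0.7586.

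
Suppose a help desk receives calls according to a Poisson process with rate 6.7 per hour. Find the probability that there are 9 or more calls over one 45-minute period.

Over the interval, μ = 6.7 × 0.75 = 5.025 (a 45-minute period = 0.75 hours).
P(N ≥ 9) = 1 − P(N ≤ 8) = 1 − Σ_{j=0}^{8} e^(−μ) μ^j/j! ≈ 0.0697.

0.0697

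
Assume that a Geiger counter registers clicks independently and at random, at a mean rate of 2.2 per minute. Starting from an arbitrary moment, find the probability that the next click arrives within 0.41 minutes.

0.5942

Inter-arrival times are exponential with rate λ = 2.2 per minute.
P(T ≤ 0.41) = 1 − e^(−λt) = 1 − e^(−2.2 × 0.41) = 1 − e^(−0.902) ≈ 0.5942.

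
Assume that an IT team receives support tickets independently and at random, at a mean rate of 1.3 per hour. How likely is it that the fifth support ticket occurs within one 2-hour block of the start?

Over the interval, μ = 1.3 × 2 = 2.6 (a 2-hour block = 2 hours).
The fifth arrival falls in the interval iff at least 5 events occur there: P(S_5 ≤ t) = P(N ≥ 5) = 1 − P(N ≤ 4) ≈ 0.1226.

0.1226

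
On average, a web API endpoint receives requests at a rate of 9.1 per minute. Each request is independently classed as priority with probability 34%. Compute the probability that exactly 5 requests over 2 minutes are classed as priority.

0.1553

Thinning: the requests that are classed as priority themselves form a Poisson process with rate 0.34 × 9.1 = 3.094 per minute.
Over the interval, μ = 3.094 × 2 = 6.188 (2 minutes).
P(N = 5) = e^(−6.188) · 6.188^5/5! ≈ 0.1553.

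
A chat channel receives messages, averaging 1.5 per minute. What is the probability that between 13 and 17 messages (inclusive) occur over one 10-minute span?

Over the interval, μ = 1.5 × 10 = 15 (a 10-minute span = 10 minutes).
P(13 ≤ N ≤ 17) = Σ_{j=13}^{17} e^(−15) · 15^j/j! ≈ 0.4812.

0.4812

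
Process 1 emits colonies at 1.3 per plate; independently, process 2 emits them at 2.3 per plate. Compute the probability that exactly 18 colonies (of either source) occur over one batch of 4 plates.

Independent Poisson processes superpose: combined rate λ = 1.3 + 2.3 = 3.6 per plate.
Over the interval, μ = 3.6 × 4 = 14.4 (a batch of 4 plates = 4 plates).
P(N = 18) = e^(−14.4) · 14.4^18/18! ≈ 0.0617.

0.0617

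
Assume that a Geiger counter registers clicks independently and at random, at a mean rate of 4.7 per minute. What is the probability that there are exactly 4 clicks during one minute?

With mean μ = 4.7 per minute,
P(N = 4) = e^(−μ) μ^4/4! = e^(−4.7) · 4.7^4/24 ≈ 0.1849.

0.1849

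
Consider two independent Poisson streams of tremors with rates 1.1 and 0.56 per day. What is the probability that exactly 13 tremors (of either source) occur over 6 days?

0.0720

Independent Poisson processes superpose: combined rate λ = 1.1 + 0.56 = 1.66 per day.
Over the interval, μ = 1.66 × 6 = 9.96 (6 days).
P(N = 13) = e^(−9.96) · 9.96^13/13! ≈ 0.0720.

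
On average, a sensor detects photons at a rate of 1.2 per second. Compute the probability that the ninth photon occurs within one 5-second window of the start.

Over the interval, μ = 1.2 × 5 = 6 (a 5-second window = 5 seconds).
The ninth arrival falls in the interval iff at least 9 events occur there: P(S_9 ≤ t) = P(N ≥ 9) = 1 − P(N ≤ 8) ≈ 0.1528.

0.1528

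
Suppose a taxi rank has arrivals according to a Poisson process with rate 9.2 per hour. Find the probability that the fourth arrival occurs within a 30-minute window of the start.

Over the interval, μ = 9.2 × 0.5 = 4.6 (a 30-minute window = 0.5 hours).
The fourth arrival falls in the interval iff at least 4 events occur there: P(S_4 ≤ t) = P(N ≥ 4) = 1 − P(N ≤ 3) ≈ 0.6743.

0.6743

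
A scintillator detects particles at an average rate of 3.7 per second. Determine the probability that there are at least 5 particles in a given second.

With mean μ = 3.7 per second,
P(N ≥ 5) = 1 − P(N ≤ 4) = 1 − Σ_{j=0}^{4} e^(−μ) μ^j/j! ≈ 0.3128.

0.3128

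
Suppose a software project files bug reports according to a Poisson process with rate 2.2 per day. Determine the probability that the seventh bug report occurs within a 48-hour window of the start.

0.1564

Over the interval, μ = 2.2 × 2 = 4.4 (a 48-hour window = 2 days).
The seventh arrival falls in the interval iff at least 7 events occur there: P(S_7 ≤ t) = P(N ≥ 7) = 1 − P(N ≤ 6) ≈ 0.1564.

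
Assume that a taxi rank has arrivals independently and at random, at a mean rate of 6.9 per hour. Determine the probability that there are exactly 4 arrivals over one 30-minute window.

0.1874

Over the interval, μ = 6.9 × 0.5 = 3.45 (a 30-minute window = 0.5 hours).
P(N = 4) = e^(−μ) μ^4/4! = e^(−3.45) · 3.45^4/24 ≈ 0.1874.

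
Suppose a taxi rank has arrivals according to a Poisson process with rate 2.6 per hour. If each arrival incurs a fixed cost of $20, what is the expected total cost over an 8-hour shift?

$416

E[N] = 2.6 × 8 = 20.8 (an 8-hour shift = 8 hours); E[cost] = 20.8 × $20 = $416.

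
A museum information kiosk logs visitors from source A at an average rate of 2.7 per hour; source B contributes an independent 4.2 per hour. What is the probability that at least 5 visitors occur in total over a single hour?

Independent Poisson processes superpose: combined rate λ = 2.7 + 4.2 = 6.9 per hour.
So μ = 6.9.
P(N ≥ 5) = 1 − P(N ≤ 4) ≈ 0.8177.

0.8177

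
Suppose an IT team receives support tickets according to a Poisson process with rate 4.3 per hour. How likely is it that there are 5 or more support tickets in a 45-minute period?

Over the interval, μ = 4.3 × 0.75 = 3.225 (a 45-minute period = 0.75 hours).
P(N ≥ 5) = 1 − P(N ≤ 4) = 1 − Σ_{j=0}^{4} e^(−μ) μ^j/j! ≈ 0.2239.

0.2239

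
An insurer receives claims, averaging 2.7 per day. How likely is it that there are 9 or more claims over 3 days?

Over the interval, μ = 2.7 × 3 = 8.1 (3 days).
P(N ≥ 9) = 1 − P(N ≤ 8) = 1 − Σ_{j=0}^{8} e^(−μ) μ^j/j! ≈ 0.4214.

0.4214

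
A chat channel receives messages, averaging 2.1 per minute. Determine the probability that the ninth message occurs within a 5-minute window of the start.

Over the interval, μ = 2.1 × 5 = 10.5 (a 5-minute window = 5 minutes).
The ninth arrival falls in the interval iff at least 9 events occur there: P(S_9 ≤ t) = P(N ≥ 9) = 1 − P(N ≤ 8) ≈ 0.7206.

0.7206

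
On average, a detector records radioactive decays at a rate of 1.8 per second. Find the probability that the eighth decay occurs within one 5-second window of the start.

0.6761

Over the interval, μ = 1.8 × 5 = 9 (a 5-second window = 5 seconds).
The eighth arrival falls in the interval iff at least 8 events occur there: P(S_8 ≤ t) = P(N ≥ 8) = 1 − P(N ≤ 7) ≈ 0.6761.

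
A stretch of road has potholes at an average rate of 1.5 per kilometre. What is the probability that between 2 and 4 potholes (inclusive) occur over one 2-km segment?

0.6161

Over the interval, μ = 1.5 × 2 = 3 (a 2-km segment = 2 kilometres).
P(2 ≤ N ≤ 4) = Σ_{j=2}^{4} e^(−3) · 3^j/j! ≈ 0.6161.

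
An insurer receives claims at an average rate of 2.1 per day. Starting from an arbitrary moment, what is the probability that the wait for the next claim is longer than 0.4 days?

The wait for the next event is exponential with rate λ = 2.1 per day.
P(T > 0.4) = e^(−λt) = e^(−2.1 × 0.4) = e^(−0.84) ≈ 0.4317.

0.4317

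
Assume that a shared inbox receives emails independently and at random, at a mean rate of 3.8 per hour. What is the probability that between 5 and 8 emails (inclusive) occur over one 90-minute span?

Over the interval, μ = 3.8 × 1.5 = 5.7 (a 90-minute span = 1.5 hours).
P(5 ≤ N ≤ 8) = Σ_{j=5}^{8} e^(−5.7) · 5.7^j/j! ≈ 0.5494.

0.5494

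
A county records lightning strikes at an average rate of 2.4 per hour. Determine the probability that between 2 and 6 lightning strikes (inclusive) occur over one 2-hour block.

Over the interval, μ = 2.4 × 2 = 4.8 (a 2-hour block = 2 hours).
P(2 ≤ N ≤ 6) = Σ_{j=2}^{6} e^(−4.8) · 4.8^j/j! ≈ 0.7431.

0.7431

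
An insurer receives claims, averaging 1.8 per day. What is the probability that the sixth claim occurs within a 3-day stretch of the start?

Over the interval, μ = 1.8 × 3 = 5.4 (a 3-day stretch = 3 days).
The sixth arrival falls in the interval iff at least 6 events occur there: P(S_6 ≤ t) = P(N ≥ 6) = 1 − P(N ≤ 5) ≈ 0.4539.

0.4539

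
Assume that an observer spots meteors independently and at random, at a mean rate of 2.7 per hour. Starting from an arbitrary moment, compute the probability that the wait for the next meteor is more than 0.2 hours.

0.5827

The wait for the next event is exponential with rate λ = 2.7 per hour.
P(T > 0.2) = e^(−λt) = e^(−2.7 × 0.2) = e^(−0.54) ≈ 0.5827.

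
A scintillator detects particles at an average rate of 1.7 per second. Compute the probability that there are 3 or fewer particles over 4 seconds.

0.0928

Over the interval, μ = 1.7 × 4 = 6.8 (4 seconds).
P(N ≤ 3) = Σ_{j=0}^{3} e^(−μ) μ^j/j! ≈ 0.0928.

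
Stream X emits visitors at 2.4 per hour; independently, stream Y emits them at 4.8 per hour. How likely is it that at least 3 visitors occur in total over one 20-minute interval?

0.4303

Independent Poisson processes superpose: combined rate λ = 2.4 + 4.8 = 7.2 per hour.
Over the interval, μ = 7.2 × 1/3 = 2.4 (a 20-minute interval = 1/3 hours).
P(N ≥ 3) = 1 − P(N ≤ 2) ≈ 0.4303.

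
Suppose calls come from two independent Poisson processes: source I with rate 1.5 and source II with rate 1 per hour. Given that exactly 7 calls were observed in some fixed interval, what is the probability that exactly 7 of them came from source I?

0.0280

Given the total, each event is independently from source I with probability p = λ_I/(λ_I+λ_II) = 1.5/2.5 = 0.6000.
So K ~ Binomial(7, 1.5/2.5): P(K = 7) = C(7,7) · (1.5/2.5)^7 · (1/2.5)^0 ≈ 0.0280.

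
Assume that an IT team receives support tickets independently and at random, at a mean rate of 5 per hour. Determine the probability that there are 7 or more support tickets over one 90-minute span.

0.6218

Over the interval, μ = 5 × 1.5 = 7.5 (a 90-minute span = 1.5 hours).
P(N ≥ 7) = 1 − P(N ≤ 6) = 1 − Σ_{j=0}^{6} e^(−μ) μ^j/j! ≈ 0.6218.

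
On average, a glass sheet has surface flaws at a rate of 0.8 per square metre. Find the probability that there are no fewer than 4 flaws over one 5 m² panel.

Over the interval, μ = 0.8 × 5 = 4 (a 5 m² panel = 5 square metres).
P(N ≥ 4) = 1 − P(N ≤ 3) = 1 − Σ_{j=0}^{3} e^(−μ) μ^j/j! ≈ 0.5665.

0.5665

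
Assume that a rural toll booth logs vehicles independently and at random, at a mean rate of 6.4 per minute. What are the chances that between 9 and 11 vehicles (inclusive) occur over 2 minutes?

0.2645

Over the interval, μ = 6.4 × 2 = 12.8 (2 minutes).
P(9 ≤ N ≤ 11) = Σ_{j=9}^{11} e^(−12.8) · 12.8^j/j! ≈ 0.2645.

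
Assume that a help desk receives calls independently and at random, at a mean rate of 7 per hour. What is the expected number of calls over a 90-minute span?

10.5

E[N] = λt = 7 × 1.5 = 10.5 (a 90-minute span = 1.5 hours).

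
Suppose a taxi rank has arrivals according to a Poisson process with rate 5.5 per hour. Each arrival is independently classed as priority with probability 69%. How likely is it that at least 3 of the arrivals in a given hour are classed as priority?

Thinning: the arrivals that are classed as priority themselves form a Poisson process with rate 0.69 × 5.5 = 3.795 per hour.
So μ = 3.795.
P(N ≥ 3) = 1 − P(N ≤ 2) ≈ 0.7303.

0.7303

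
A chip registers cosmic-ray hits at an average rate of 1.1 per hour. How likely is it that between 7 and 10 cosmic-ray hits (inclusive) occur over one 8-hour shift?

0.5038

Over the interval, μ = 1.1 × 8 = 8.8 (an 8-hour shift = 8 hours).
P(7 ≤ N ≤ 10) = Σ_{j=7}^{10} e^(−8.8) · 8.8^j/j! ≈ 0.5038.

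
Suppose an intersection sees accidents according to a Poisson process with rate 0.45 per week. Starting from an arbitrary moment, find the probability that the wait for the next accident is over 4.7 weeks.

0.1206

The wait for the next event is exponential with rate λ = 0.45 per week.
P(T > 4.7) = e^(−λt) = e^(−0.45 × 4.7) = e^(−2.115) ≈ 0.1206.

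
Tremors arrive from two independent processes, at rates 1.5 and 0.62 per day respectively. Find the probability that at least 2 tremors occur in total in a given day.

Independent Poisson processes superpose: combined rate λ = 1.5 + 0.62 = 2.12 per day.
So μ = 2.12.
P(N ≥ 2) = 1 − P(N ≤ 1) ≈ 0.6255.

0.6255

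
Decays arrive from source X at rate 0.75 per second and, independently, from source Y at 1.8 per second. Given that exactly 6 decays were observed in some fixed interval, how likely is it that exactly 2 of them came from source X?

0.3222

Given the total, each event is independently from source X with probability p = λ_X/(λ_X+λ_Y) = 0.75/2.55 ≈ 0.2941.
So K ~ Binomial(6, 0.75/2.55): P(K = 2) = C(6,2) · (0.75/2.55)^2 · (1.8/2.55)^4 ≈ 0.3222.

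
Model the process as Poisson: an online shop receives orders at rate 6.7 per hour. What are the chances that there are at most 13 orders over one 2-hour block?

0.5292

Over the interval, μ = 6.7 × 2 = 13.4 (a 2-hour block = 2 hours).
P(N ≤ 13) = Σ_{j=0}^{13} e^(−μ) μ^j/j! ≈ 0.5292.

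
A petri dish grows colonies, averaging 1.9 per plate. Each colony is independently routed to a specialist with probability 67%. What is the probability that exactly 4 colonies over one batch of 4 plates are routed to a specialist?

Thinning: the colonies that are routed to a specialist themselves form a Poisson process with rate 0.67 × 1.9 = 1.273 per plate.
Over the interval, μ = 1.273 × 4 = 5.092 (a batch of 4 plates = 4 plates).
P(N = 4) = e^(−5.092) · 5.092^4/4! ≈ 0.1722.

0.1722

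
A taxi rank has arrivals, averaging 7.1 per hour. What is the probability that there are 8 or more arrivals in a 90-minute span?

0.8327

Over the interval, μ = 7.1 × 1.5 = 10.65 (a 90-minute span = 1.5 hours).
P(N ≥ 8) = 1 − P(N ≤ 7) = 1 − Σ_{j=0}^{7} e^(−μ) μ^j/j! ≈ 0.8327.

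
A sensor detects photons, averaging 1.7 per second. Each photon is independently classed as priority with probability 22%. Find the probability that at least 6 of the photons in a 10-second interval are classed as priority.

0.1757

Thinning: the photons that are classed as priority themselves form a Poisson process with rate 0.22 × 1.7 = 0.374 per second.
Over the interval, μ = 0.374 × 10 = 3.74 (a 10-second interval = 10 seconds).
P(N ≥ 6) = 1 − P(N ≤ 5) ≈ 0.1757.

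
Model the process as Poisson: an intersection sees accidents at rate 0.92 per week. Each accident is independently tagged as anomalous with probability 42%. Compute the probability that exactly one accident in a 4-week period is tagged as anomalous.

Thinning: the accidents that are tagged as anomalous themselves form a Poisson process with rate 0.42 × 0.92 = 0.3864 per week.
Over the interval, μ = 0.3864 × 4 = 1.5456 (a 4-week period = 4 weeks).
P(N = 1) = e^(−1.5456) · 1.5456^1/1! ≈ 0.3295.

0.3295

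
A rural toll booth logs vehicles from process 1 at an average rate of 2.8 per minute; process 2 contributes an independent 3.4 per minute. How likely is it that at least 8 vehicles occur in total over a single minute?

0.2840

Independent Poisson processes superpose: combined rate λ = 2.8 + 3.4 = 6.2 per minute.
So μ = 6.2.
P(N ≥ 8) = 1 − P(N ≤ 7) ≈ 0.2840.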